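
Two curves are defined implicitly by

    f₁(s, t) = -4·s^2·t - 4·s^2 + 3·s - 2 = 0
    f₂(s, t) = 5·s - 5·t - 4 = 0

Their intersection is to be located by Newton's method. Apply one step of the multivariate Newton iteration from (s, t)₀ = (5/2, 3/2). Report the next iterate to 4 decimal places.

(1.6389, 0.8389)

At (5/2, 3/2): F = (-57.0000, 1.0000).
Jacobian J = [[-8·s·t - 8·s + 3, -4·s^2], [5, -5]].
At the point, J = [[-47.0000, -25.0000], [5.0000, -5.0000]] (det J = 360.0000).
Solving J·Δ = −F gives Δ = (-0.8611, -0.6611).
Then the next iterate is (s, t)₁ = (1.6389, 0.8389).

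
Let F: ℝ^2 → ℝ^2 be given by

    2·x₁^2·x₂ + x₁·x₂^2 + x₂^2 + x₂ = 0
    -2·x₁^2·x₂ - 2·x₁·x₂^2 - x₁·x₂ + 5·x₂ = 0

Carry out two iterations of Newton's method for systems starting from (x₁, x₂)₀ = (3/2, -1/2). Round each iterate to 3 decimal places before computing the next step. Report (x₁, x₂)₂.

(1.254, 0.000)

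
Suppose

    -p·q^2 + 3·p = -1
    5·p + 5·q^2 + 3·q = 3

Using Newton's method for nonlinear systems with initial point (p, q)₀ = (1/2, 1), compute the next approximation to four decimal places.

(-0.5806, 0.8387)

At (1/2, 1): F = (2.0000, 7.5000).
Jacobian J = [[-q^2 + 3, -2·p·q], [5, 10·q + 3]].
At the point, J = [[2.0000, -1.0000], [5.0000, 13.0000]] (det J = 31.0000).
Solving J·Δ = −F gives Δ = (-1.0806, -0.1613).
Then the next iterate is (p, q)₁ = (-0.5806, 0.8387).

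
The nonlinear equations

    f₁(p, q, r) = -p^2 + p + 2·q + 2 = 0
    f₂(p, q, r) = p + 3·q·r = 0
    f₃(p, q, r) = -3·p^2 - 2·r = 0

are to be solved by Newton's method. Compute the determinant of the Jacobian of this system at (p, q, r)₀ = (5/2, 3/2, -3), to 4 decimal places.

-203.0000

J = [[-2·p + 1, 2, 0], [1, 3·r, 3·q], [-6·p, 0, -2]].
At the point, J = [[-4.0000, 2.0000, 0.0000], [1.0000, -9.0000, 4.5000], [-15.0000, 0.0000, -2.0000]].
det J = -203.0000.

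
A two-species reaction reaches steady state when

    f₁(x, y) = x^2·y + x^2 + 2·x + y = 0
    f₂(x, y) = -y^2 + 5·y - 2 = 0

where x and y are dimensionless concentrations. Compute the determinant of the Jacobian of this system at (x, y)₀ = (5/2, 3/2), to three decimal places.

29.000

J = [[2·x·y + 2·x + 2, x^2 + 1], [0, -2·y + 5]].
At the point, J = [[14.500, 7.250], [0.000, 2.000]].
det J = 29.000.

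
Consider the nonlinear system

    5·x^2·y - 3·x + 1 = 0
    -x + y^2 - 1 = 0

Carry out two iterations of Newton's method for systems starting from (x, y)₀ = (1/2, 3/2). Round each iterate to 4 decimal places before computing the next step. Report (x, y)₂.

At (1/2, 3/2): F = (1.3750, 0.7500).
Jacobian J = [[10·x·y - 3, 5·x^2], [-1, 2·y]].
At the point, J = [[4.5000, 1.2500], [-1.0000, 3.0000]] (det J = 14.7500).
Solving J·Δ = −F gives Δ = (-0.2161, -0.3220).
Then the next iterate is (x, y)₁ = (0.2839, 1.1780).
Round to (0.2839, 1.1780) and repeat: F = (0.623029, 0.103784), J = [[0.344342, 0.402996], [-1.0000, 2.3560]].
Δ = (-1.1744, -0.5425), so (x, y)₂ = (-0.8905, 0.6355).

(-0.8905, 0.6355)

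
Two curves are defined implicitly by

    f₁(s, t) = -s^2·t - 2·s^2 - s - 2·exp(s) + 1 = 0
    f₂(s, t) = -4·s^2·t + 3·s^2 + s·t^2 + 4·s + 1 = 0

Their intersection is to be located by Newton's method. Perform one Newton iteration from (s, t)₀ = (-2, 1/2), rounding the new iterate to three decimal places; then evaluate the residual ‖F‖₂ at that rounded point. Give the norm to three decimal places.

2.404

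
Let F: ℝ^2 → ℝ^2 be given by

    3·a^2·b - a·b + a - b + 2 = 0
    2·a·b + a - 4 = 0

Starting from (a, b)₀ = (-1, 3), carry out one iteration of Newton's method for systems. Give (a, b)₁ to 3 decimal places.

(-1.684, -4.895)

At (-1, 3): F = (10.000, -11.000).
Jacobian J = [[6·a·b - b + 1, 3·a^2 - a - 1], [2·b + 1, 2·a]].
At the point, J = [[-20.000, 3.000], [7.000, -2.000]] (det J = 19.000).
Solving J·Δ = −F gives Δ = (-0.684, -7.895).
Then the next iterate is (a, b)₁ = (-1.684, -4.895).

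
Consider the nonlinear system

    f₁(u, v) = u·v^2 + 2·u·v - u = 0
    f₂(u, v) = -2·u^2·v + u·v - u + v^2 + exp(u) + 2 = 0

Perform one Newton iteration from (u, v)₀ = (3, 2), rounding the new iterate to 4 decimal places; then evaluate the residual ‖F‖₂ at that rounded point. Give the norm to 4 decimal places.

At (3, 2): F = (21.0000, -6.914463).
Jacobian J = [[v^2 + 2·v - 1, 2·u·v + 2·u], [-4·u·v + v + exp(u) - 1, -2·u^2 + u + 2·v]].
At the point, J = [[7.0000, 18.0000], [-2.914463, -11.0000]] (det J = -24.539665).
Solving J·Δ = −F gives Δ = (-4.3415, 0.5217).
Then the next iterate is (u, v)₁ = (-1.3415, 2.5217).
Re-evaluating at (-1.3415, 2.5217): F = (-13.954781, -2.497151), so ‖F‖₂ = 14.1764.

14.1764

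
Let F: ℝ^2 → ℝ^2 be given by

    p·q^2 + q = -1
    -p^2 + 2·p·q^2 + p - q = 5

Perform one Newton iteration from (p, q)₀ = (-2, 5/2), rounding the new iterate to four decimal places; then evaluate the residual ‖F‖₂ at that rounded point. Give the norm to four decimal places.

270.4013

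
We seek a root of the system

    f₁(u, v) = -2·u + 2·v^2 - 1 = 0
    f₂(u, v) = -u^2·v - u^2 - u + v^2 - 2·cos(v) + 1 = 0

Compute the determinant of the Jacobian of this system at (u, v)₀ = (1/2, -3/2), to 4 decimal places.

7.4900

J = [[-2, 4·v], [-2·u·v - 2·u - 1, -u^2 + 2·v + 2·sin(v)]].
At the point, J = [[-2.0000, -6.0000], [-0.5000, -5.244990]].
det J = 7.4900.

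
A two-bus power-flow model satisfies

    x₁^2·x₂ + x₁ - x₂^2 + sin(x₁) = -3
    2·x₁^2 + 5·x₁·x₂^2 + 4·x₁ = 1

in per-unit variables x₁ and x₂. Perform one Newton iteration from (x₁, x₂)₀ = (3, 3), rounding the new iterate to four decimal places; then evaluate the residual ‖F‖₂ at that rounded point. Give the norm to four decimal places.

At (3, 3): F = (24.141120, 164.0000).
Jacobian J = [[2·x₁·x₂ + cos(x₁) + 1, x₁^2 - 2·x₂], [4·x₁ + 5·x₂^2 + 4, 10·x₁·x₂]].
At the point, J = [[18.010008, 3.0000], [61.0000, 90.0000]] (det J = 1437.900675).
Solving J·Δ = −F gives Δ = (-1.1689, -1.0300).
Then the next iterate is (x₁, x₂)₁ = (1.8311, 1.9700).
Re-evaluating at (1.8311, 1.9700): F = (8.521778, 48.561834), so ‖F‖₂ = 49.3039.

49.3039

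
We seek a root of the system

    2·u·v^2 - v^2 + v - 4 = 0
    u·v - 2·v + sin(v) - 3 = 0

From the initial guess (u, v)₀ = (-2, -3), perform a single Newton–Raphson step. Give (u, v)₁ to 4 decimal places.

At (-2, -3): F = (-52.0000, 8.858880).
Jacobian J = [[2·v^2, 4·u·v - 2·v + 1], [v, u + cos(v) - 2]].
At the point, J = [[18.0000, 31.0000], [-3.0000, -4.989992]] (det J = 3.180135).
Solving J·Δ = −F gives Δ = (4.7626, -1.0880).
Then the next iterate is (u, v)₁ = (2.7626, -4.0880).

(2.7626, -4.0880)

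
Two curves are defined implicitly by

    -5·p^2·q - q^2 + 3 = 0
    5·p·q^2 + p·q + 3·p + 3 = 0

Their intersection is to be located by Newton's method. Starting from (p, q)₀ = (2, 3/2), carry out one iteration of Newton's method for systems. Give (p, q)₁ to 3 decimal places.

(1.762, 0.539)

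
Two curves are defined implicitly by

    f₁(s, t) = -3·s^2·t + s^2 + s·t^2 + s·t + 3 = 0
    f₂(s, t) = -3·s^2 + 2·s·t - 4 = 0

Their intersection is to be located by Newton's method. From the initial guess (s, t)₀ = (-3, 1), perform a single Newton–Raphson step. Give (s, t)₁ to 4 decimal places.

At (-3, 1): F = (-21.0000, -37.0000).
Jacobian J = [[-6·s·t + 2·s + t^2 + t, -3·s^2 + 2·s·t + s], [-6·s + 2·t, 2·s]].
At the point, J = [[14.0000, -36.0000], [20.0000, -6.0000]] (det J = 636.0000).
Solving J·Δ = −F gives Δ = (1.8962, 0.1541).
Then the next iterate is (s, t)₁ = (-1.1038, 1.1541).

(-1.1038, 1.1541)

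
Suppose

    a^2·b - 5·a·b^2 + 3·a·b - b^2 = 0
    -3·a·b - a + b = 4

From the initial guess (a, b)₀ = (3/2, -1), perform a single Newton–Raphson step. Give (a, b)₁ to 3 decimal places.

(12.708, 4.833)

At (3/2, -1): F = (-15.250, -2.000).
Jacobian J = [[2·a·b - 5·b^2 + 3·b, a^2 - 10·a·b + 3·a - 2·b], [-3·b - 1, -3·a + 1]].
At the point, J = [[-11.000, 23.750], [2.000, -3.500]] (det J = -9.000).
Solving J·Δ = −F gives Δ = (11.208, 5.833).
Then the next iterate is (a, b)₁ = (12.708, 4.833).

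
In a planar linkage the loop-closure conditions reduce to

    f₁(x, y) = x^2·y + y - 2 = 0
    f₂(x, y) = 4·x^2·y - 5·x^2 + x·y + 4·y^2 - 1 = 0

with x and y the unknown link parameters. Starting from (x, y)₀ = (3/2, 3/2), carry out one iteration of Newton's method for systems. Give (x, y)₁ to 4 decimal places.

(1.2222, 1.0000)

At (3/2, 3/2): F = (2.8750, 12.5000).
Jacobian J = [[2·x·y, x^2 + 1], [8·x·y - 10·x + y, 4·x^2 + x + 8·y]].
At the point, J = [[4.5000, 3.2500], [4.5000, 22.5000]] (det J = 86.6250).
Solving J·Δ = −F gives Δ = (-0.2778, -0.5000).
Then the next iterate is (x, y)₁ = (1.2222, 1.0000).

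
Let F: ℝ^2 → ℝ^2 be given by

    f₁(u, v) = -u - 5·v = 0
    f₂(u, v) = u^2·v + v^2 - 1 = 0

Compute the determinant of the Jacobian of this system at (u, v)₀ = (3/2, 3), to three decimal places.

J = [[-1, -5], [2·u·v, u^2 + 2·v]].
At the point, J = [[-1.000, -5.000], [9.000, 8.250]].
det J = 36.750.

36.750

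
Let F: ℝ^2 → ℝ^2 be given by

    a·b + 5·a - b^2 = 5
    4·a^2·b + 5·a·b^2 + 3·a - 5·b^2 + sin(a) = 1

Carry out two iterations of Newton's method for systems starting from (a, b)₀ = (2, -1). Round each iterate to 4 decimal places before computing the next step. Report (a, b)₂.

At (2, -1): F = (2.0000, -5.090703).
Jacobian J = [[b + 5, a - 2·b], [8·a·b + 5·b^2 + cos(a) + 3, 4·a^2 + 10·a·b - 10·b]].
At the point, J = [[4.0000, 4.0000], [-8.416147, 6.0000]] (det J = 57.664587).
Solving J·Δ = −F gives Δ = (-0.5612, 0.0612).
Then the next iterate is (a, b)₁ = (1.4388, -0.9388).
Round to (1.4388, -0.9388) and repeat: F = (-0.038091, -1.532437), J = [[4.0612, 3.3164], [-3.267623, 4.161127]].
Δ = (-0.1775, 0.2289), so (a, b)₂ = (1.2613, -0.7099).

(1.2613, -0.7099)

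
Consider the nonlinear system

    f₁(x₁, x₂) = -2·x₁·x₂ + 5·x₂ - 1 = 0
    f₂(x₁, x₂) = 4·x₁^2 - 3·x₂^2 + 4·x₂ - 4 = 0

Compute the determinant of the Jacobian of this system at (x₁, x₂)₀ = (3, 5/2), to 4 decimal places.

J = [[-2·x₂, -2·x₁ + 5], [8·x₁, -6·x₂ + 4]].
At the point, J = [[-5.0000, -1.0000], [24.0000, -11.0000]].
det J = 79.0000.

79.0000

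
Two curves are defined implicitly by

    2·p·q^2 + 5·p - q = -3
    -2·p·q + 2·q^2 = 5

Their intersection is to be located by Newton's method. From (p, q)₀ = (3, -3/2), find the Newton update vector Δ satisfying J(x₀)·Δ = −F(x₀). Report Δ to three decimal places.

At (3, -3/2): F = (33.000, 8.500).
Jacobian J = [[2·q^2 + 5, 4·p·q - 1], [-2·q, -2·p + 4·q]].
At the point, J = [[9.500, -19.000], [3.000, -12.000]] (det J = -57.000).
Solving J·Δ = −F gives Δ = (-4.114, -0.320).

(-4.114, -0.320)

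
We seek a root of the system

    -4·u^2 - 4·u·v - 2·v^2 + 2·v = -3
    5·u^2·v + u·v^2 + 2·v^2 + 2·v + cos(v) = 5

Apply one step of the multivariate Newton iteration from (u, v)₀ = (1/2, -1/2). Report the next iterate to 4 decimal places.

(-5.4226, -7.1726)

At (1/2, -1/2): F = (1.5000, -5.122417).
Jacobian J = [[-8·u - 4·v, -4·u - 4·v + 2], [10·u·v + v^2, 5·u^2 + 2·u·v + 4·v - sin(v) + 2]].
At the point, J = [[-2.0000, 2.0000], [-2.2500, 1.229426]] (det J = 2.041149).
Solving J·Δ = −F gives Δ = (-5.9226, -6.6726).
Then the next iterate is (u, v)₁ = (-5.4226, -7.1726).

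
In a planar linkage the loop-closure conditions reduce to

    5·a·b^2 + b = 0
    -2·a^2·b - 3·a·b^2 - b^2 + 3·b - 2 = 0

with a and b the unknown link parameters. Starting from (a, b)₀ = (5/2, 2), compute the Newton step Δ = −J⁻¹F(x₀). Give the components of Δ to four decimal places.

At (5/2, 2): F = (52.0000, -55.0000).
Jacobian J = [[5·b^2, 10·a·b + 1], [-4·a·b - 3·b^2, -2·a^2 - 6·a·b - 2·b + 3]].
At the point, J = [[20.0000, 51.0000], [-32.0000, -43.5000]] (det J = 762.0000).
Solving J·Δ = −F gives Δ = (-0.7126, -0.7402).

(-0.7126, -0.7402)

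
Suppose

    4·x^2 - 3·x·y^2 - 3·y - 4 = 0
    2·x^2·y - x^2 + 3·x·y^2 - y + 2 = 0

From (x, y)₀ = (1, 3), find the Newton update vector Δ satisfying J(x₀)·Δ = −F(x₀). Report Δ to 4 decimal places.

(0.0793, -1.7861)

At (1, 3): F = (-36.0000, 31.0000).
Jacobian J = [[8·x - 3·y^2, -6·x·y - 3], [4·x·y - 2·x + 3·y^2, 2·x^2 + 6·x·y - 1]].
At the point, J = [[-19.0000, -21.0000], [37.0000, 19.0000]] (det J = 416.0000).
Solving J·Δ = −F gives Δ = (0.0793, -1.7861).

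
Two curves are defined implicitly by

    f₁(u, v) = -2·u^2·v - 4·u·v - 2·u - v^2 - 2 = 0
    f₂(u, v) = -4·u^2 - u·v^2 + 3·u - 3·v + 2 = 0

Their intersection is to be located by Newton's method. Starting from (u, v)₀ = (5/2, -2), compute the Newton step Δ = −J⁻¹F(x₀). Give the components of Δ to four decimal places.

(-0.5944, 1.0024)

At (5/2, -2): F = (34.0000, -19.5000).
Jacobian J = [[-4·u·v - 4·v - 2, -2·u^2 - 4·u - 2·v], [-8·u - v^2 + 3, -2·u·v - 3]].
At the point, J = [[26.0000, -18.5000], [-21.0000, 7.0000]] (det J = -206.5000).
Solving J·Δ = −F gives Δ = (-0.5944, 1.0024).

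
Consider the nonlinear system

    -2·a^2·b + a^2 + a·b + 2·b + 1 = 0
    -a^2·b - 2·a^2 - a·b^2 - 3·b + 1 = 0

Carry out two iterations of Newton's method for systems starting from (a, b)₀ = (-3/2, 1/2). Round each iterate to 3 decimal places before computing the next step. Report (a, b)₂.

(-0.961, -0.349)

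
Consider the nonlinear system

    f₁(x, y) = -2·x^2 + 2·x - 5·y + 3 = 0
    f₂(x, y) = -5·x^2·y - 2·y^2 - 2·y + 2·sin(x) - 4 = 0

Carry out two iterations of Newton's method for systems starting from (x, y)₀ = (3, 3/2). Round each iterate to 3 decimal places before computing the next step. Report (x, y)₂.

(0.762, 0.820)

At (3, 3/2): F = (-16.500, -78.71776).
Jacobian J = [[-4·x + 2, -5], [-10·x·y + 2·cos(x), -5·x^2 - 4·y - 2]].
At the point, J = [[-10.000, -5.000], [-46.97998, -53.000]] (det J = 295.10008).
Solving J·Δ = −F gives Δ = (-1.630, -0.041).
Then the next iterate is (x, y)₁ = (1.370, 1.459).
Round to (1.370, 1.459) and repeat: F = (-5.30880, -22.90753), J = [[-3.480, -5.000], [-19.58940, -17.22050]].
Δ = (-0.608, -0.639), so (x, y)₂ = (0.762, 0.820).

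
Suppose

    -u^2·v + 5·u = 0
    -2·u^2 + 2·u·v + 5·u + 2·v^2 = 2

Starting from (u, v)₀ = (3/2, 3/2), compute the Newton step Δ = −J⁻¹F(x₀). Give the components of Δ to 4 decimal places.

At (3/2, 3/2): F = (4.1250, 10.0000).
Jacobian J = [[-2·u·v + 5, -u^2], [-4·u + 2·v + 5, 2·u + 4·v]].
At the point, J = [[0.5000, -2.2500], [2.0000, 9.0000]] (det J = 9.0000).
Solving J·Δ = −F gives Δ = (-6.6250, 0.3611).

(-6.6250, 0.3611)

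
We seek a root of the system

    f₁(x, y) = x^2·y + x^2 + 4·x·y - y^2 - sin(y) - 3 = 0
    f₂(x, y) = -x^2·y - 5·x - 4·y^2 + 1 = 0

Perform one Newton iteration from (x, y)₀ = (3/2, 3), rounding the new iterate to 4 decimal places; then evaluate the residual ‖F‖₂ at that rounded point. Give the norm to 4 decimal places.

At (3/2, 3): F = (14.858880, -49.2500).
Jacobian J = [[2·x·y + 2·x + 4·y, x^2 + 4·x - 2·y - cos(y)], [-2·x·y - 5, -x^2 - 8·y]].
At the point, J = [[24.0000, 3.239992], [-14.0000, -26.2500]] (det J = -584.640105).
Solving J·Δ = −F gives Δ = (-0.3942, -1.6659).
Then the next iterate is (x, y)₁ = (1.1058, 1.3341).
Re-evaluating at (1.1058, 1.3341): F = (3.003173, -13.279620), so ‖F‖₂ = 13.6150.

13.6150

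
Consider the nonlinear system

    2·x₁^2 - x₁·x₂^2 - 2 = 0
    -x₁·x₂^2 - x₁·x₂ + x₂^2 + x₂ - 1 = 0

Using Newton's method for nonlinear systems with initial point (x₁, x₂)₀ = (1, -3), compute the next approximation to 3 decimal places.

At (1, -3): F = (-9.000, -1.000).
Jacobian J = [[4·x₁ - x₂^2, -2·x₁·x₂], [-x₂^2 - x₂, -2·x₁·x₂ - x₁ + 2·x₂ + 1]].
At the point, J = [[-5.000, 6.000], [-6.000, 0.000]] (det J = 36.000).
Solving J·Δ = −F gives Δ = (-0.167, 1.361).
Then the next iterate is (x₁, x₂)₁ = (0.833, -1.639).

(0.833, -1.639)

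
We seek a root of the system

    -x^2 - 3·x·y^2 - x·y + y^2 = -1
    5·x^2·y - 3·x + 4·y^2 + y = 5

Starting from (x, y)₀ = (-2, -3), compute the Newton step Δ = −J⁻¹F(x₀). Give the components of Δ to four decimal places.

(0.5137, 1.0932)

At (-2, -3): F = (54.0000, -26.0000).
Jacobian J = [[-2·x - 3·y^2 - y, -6·x·y - x + 2·y], [10·x·y - 3, 5·x^2 + 8·y + 1]].
At the point, J = [[-20.0000, -40.0000], [57.0000, -3.0000]] (det J = 2340.0000).
Solving J·Δ = −F gives Δ = (0.5137, 1.0932).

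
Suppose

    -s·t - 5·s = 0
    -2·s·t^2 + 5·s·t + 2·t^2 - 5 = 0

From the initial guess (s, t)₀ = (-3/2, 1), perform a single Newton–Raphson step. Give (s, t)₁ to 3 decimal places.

(0.231, 1.923)

At (-3/2, 1): F = (9.000, -7.500).
Jacobian J = [[-t - 5, -s], [-2·t^2 + 5·t, -4·s·t + 5·s + 4·t]].
At the point, J = [[-6.000, 1.500], [3.000, 2.500]] (det J = -19.500).
Solving J·Δ = −F gives Δ = (1.731, 0.923).
Then the next iterate is (s, t)₁ = (0.231, 1.923).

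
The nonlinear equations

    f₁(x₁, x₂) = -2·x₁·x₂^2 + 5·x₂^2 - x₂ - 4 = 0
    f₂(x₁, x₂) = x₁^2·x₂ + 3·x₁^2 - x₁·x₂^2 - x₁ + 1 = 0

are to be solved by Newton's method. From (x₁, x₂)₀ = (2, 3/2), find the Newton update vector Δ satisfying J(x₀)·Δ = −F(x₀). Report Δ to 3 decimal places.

(-0.902, -0.405)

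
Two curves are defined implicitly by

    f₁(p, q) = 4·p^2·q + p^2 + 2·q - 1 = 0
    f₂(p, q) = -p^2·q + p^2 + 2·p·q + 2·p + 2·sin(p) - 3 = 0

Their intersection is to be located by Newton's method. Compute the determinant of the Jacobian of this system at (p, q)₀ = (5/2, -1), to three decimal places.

J = [[8·p·q + 2·p, 4·p^2 + 2], [-2·p·q + 2·p + 2·q + 2·cos(p) + 2, -p^2 + 2·p]].
At the point, J = [[-15.000, 27.000], [8.39771, -1.250]].
det J = -207.988.

-207.988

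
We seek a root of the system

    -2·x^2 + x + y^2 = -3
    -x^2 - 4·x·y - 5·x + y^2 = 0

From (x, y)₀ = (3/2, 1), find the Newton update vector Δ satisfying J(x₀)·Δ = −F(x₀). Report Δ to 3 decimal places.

(-0.580, -1.949)

At (3/2, 1): F = (1.000, -14.750).
Jacobian J = [[-4·x + 1, 2·y], [-2·x - 4·y - 5, -4·x + 2·y]].
At the point, J = [[-5.000, 2.000], [-12.000, -4.000]] (det J = 44.000).
Solving J·Δ = −F gives Δ = (-0.580, -1.949).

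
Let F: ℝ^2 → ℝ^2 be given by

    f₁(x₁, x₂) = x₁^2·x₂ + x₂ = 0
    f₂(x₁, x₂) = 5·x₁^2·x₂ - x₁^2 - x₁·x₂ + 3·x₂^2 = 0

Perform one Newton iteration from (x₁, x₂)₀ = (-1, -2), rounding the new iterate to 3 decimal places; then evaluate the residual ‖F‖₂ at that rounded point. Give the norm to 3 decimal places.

1.281

At (-1, -2): F = (-4.000, -1.000).
Jacobian J = [[2·x₁·x₂, x₁^2 + 1], [10·x₁·x₂ - 2·x₁ - x₂, 5·x₁^2 - x₁ + 6·x₂]].
At the point, J = [[4.000, 2.000], [24.000, -6.000]] (det J = -72.000).
Solving J·Δ = −F gives Δ = (0.361, 1.278).
Then the next iterate is (x₁, x₂)₁ = (-0.639, -0.722).
Re-evaluating at (-0.639, -0.722): F = (-1.01681, -0.77987), so ‖F‖₂ = 1.281.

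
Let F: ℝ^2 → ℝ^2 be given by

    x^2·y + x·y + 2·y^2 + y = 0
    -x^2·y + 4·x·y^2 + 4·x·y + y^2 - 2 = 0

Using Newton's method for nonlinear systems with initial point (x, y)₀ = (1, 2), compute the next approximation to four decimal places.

At (1, 2): F = (14.0000, 24.0000).
Jacobian J = [[2·x·y + y, x^2 + x + 4·y + 1], [-2·x·y + 4·y^2 + 4·y, -x^2 + 8·x·y + 4·x + 2·y]].
At the point, J = [[6.0000, 11.0000], [20.0000, 23.0000]] (det J = -82.0000).
Solving J·Δ = −F gives Δ = (0.7073, -1.6585).
Then the next iterate is (x, y)₁ = (1.7073, 0.3415).

(1.7073, 0.3415)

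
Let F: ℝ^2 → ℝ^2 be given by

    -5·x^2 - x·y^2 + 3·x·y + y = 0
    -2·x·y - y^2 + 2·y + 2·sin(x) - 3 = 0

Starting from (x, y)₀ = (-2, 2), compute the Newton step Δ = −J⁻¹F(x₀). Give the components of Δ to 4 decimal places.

At (-2, 2): F = (-22.0000, 3.181405).
Jacobian J = [[-10·x - y^2 + 3·y, -2·x·y + 3·x + 1], [-2·y + 2·cos(x), -2·x - 2·y + 2]].
At the point, J = [[22.0000, 3.0000], [-4.832294, 2.0000]] (det J = 58.496881).
Solving J·Δ = −F gives Δ = (0.9153, 0.6209).

(0.9153, 0.6209)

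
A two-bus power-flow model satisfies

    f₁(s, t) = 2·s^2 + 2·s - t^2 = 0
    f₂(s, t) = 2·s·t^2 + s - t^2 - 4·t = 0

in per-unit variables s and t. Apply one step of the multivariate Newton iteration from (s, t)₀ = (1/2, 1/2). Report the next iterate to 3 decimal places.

At (1/2, 1/2): F = (1.250, -1.500).
Jacobian J = [[4·s + 2, -2·t], [2·t^2 + 1, 4·s·t - 2·t - 4]].
At the point, J = [[4.000, -1.000], [1.500, -4.000]] (det J = -14.500).
Solving J·Δ = −F gives Δ = (-0.448, -0.543).
Then the next iterate is (s, t)₁ = (0.052, -0.043).

(0.052, -0.043)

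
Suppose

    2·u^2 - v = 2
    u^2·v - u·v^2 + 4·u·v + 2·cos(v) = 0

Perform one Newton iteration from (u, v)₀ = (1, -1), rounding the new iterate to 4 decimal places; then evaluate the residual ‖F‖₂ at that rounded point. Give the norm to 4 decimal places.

At (1, -1): F = (1.0000, -4.919395).
Jacobian J = [[4·u, -1], [2·u·v - v^2 + 4·v, u^2 - 2·u·v + 4·u - 2·sin(v)]].
At the point, J = [[4.0000, -1.0000], [-7.0000, 8.682942]] (det J = 27.731768).
Solving J·Δ = −F gives Δ = (-0.1357, 0.4572).
Then the next iterate is (u, v)₁ = (0.8643, -0.5428).
Re-evaluating at (0.8643, -0.5428): F = (0.036829, -0.824166), so ‖F‖₂ = 0.8250.

0.8250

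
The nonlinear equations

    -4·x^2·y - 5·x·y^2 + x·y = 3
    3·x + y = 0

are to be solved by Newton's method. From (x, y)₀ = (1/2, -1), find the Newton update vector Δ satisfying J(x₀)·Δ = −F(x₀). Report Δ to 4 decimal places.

(-0.4677, 0.9032)

At (1/2, -1): F = (-5.0000, 0.5000).
Jacobian J = [[-8·x·y - 5·y^2 + y, -4·x^2 - 10·x·y + x], [3, 1]].
At the point, J = [[-2.0000, 4.5000], [3.0000, 1.0000]] (det J = -15.5000).
Solving J·Δ = −F gives Δ = (-0.4677, 0.9032).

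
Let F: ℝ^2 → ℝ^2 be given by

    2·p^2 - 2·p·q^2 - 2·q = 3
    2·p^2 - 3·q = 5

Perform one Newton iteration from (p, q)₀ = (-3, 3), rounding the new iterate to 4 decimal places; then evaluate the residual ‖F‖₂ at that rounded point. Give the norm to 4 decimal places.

18.5303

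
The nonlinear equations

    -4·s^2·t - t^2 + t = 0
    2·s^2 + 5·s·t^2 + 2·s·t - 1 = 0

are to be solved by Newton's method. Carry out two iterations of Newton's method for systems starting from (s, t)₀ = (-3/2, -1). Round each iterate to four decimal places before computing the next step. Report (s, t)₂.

At (-3/2, -1): F = (7.0000, -1.0000).
Jacobian J = [[-8·s·t, -4·s^2 - 2·t + 1], [4·s + 5·t^2 + 2·t, 10·s·t + 2·s]].
At the point, J = [[-12.0000, -6.0000], [-3.0000, 12.0000]] (det J = -162.0000).
Solving J·Δ = −F gives Δ = (0.4815, 0.2037).
Then the next iterate is (s, t)₁ = (-1.0185, -0.7963).
Round to (-1.0185, -0.7963) and repeat: F = (1.873749, -0.532375), J = [[-6.488252, -1.556769], [-2.496132, 6.073315]].
Δ = (0.2437, 0.1878), so (s, t)₂ = (-0.7748, -0.6085).

(-0.7748, -0.6085)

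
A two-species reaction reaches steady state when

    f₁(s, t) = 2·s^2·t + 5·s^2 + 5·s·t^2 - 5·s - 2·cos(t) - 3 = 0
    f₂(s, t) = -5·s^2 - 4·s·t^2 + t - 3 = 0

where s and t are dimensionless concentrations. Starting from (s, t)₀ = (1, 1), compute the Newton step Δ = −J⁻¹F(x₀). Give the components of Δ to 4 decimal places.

(-1.3903, 1.2091)

At (1, 1): F = (2.919395, -11.0000).
Jacobian J = [[4·s·t + 10·s + 5·t^2 - 5, 2·s^2 + 10·s·t + 2·sin(t)], [-10·s - 4·t^2, -8·s·t + 1]].
At the point, J = [[14.0000, 13.682942], [-14.0000, -7.0000]] (det J = 93.561188).
Solving J·Δ = −F gives Δ = (-1.3903, 1.2091).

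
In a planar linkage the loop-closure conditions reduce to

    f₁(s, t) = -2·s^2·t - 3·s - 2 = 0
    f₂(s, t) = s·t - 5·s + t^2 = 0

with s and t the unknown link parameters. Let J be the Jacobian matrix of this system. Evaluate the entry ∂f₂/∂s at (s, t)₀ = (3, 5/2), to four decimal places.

-2.5000

∂f₂/∂s = t - 5.
At (3, 5/2) this is -2.5000.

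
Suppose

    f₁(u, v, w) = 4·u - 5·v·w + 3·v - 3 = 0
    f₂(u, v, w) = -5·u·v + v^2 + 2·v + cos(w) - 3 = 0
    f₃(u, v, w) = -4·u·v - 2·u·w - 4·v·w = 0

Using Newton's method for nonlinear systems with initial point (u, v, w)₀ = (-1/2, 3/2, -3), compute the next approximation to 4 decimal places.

(2.0242, 3.1990, 5.3572)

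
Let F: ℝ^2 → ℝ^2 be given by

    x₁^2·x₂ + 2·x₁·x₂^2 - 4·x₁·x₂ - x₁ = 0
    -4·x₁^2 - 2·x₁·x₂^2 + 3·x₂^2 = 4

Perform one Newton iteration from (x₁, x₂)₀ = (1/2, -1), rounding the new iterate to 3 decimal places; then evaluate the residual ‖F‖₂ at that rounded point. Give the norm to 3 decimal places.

1.190

At (1/2, -1): F = (2.250, -3.000).
Jacobian J = [[2·x₁·x₂ + 2·x₂^2 - 4·x₂ - 1, x₁^2 + 4·x₁·x₂ - 4·x₁], [-8·x₁ - 2·x₂^2, -4·x₁·x₂ + 6·x₂]].
At the point, J = [[4.000, -3.750], [-6.000, -4.000]] (det J = -38.500).
Solving J·Δ = −F gives Δ = (-0.526, 0.039).
Then the next iterate is (x₁, x₂)₁ = (-0.026, -0.961).
Re-evaluating at (-0.026, -0.961): F = (-0.12262, -1.18412), so ‖F‖₂ = 1.190.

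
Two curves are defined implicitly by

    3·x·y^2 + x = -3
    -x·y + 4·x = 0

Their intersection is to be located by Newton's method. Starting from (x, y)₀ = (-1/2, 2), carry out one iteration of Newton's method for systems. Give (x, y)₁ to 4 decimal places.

At (-1/2, 2): F = (-3.5000, -1.0000).
Jacobian J = [[3·y^2 + 1, 6·x·y], [-y + 4, -x]].
At the point, J = [[13.0000, -6.0000], [2.0000, 0.5000]] (det J = 18.5000).
Solving J·Δ = −F gives Δ = (0.4189, 0.3243).
Then the next iterate is (x, y)₁ = (-0.0811, 2.3243).

(-0.0811, 2.3243)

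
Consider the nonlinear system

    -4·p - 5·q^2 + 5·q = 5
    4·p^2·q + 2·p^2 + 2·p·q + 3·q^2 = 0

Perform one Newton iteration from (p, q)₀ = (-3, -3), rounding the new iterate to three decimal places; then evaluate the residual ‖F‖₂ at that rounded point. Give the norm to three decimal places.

15.992

At (-3, -3): F = (-53.000, -45.000).
Jacobian J = [[-4, -10·q + 5], [8·p·q + 4·p + 2·q, 4·p^2 + 2·p + 6·q]].
At the point, J = [[-4.000, 35.000], [54.000, 12.000]] (det J = -1938.000).
Solving J·Δ = −F gives Δ = (0.485, 1.570).
Then the next iterate is (p, q)₁ = (-2.515, -1.430).
Re-evaluating at (-2.515, -1.430): F = (-12.31450, -10.20224), so ‖F‖₂ = 15.992.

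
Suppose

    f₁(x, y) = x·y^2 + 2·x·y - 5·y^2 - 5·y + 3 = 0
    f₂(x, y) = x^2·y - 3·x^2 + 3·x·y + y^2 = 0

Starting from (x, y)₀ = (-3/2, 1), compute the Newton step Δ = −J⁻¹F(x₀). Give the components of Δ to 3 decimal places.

At (-3/2, 1): F = (-11.500, -8.000).
Jacobian J = [[y^2 + 2·y, 2·x·y + 2·x - 10·y - 5], [2·x·y - 6·x + 3·y, x^2 + 3·x + 2·y]].
At the point, J = [[3.000, -21.000], [9.000, -0.250]] (det J = 188.250).
Solving J·Δ = −F gives Δ = (0.877, -0.422).

(0.877, -0.422)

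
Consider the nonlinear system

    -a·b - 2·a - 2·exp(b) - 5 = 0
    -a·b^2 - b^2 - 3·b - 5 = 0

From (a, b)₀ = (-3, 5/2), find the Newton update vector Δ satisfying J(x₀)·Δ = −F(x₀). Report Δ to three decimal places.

(-0.673, -0.601)

At (-3, 5/2): F = (-15.86499, 0.000).
Jacobian J = [[-b - 2, -a - 2·exp(b)], [-b^2, -2·a·b - 2·b - 3]].
At the point, J = [[-4.500, -21.36499], [-6.250, 7.000]] (det J = -165.03117).
Solving J·Δ = −F gives Δ = (-0.673, -0.601).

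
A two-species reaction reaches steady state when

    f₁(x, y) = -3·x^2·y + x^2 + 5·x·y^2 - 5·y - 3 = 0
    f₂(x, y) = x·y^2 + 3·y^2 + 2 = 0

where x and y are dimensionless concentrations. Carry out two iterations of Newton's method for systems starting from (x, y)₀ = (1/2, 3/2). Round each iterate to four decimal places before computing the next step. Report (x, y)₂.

At (1/2, 3/2): F = (-5.7500, 9.8750).
Jacobian J = [[-6·x·y + 2·x + 5·y^2, -3·x^2 + 10·x·y - 5], [y^2, 2·x·y + 6·y]].
At the point, J = [[7.7500, 1.7500], [2.2500, 10.5000]] (det J = 77.4375).
Solving J·Δ = −F gives Δ = (1.0028, -1.1554).
Then the next iterate is (x, y)₁ = (1.5028, 0.3446).
Round to (1.5028, 0.3446) and repeat: F = (-3.907053, 2.534704), J = [[0.492157, -6.596575], [0.118749, 3.103330]].
Δ = (-1.9888, -0.7407), so (x, y)₂ = (-0.4860, -0.3961).

(-0.4860, -0.3961)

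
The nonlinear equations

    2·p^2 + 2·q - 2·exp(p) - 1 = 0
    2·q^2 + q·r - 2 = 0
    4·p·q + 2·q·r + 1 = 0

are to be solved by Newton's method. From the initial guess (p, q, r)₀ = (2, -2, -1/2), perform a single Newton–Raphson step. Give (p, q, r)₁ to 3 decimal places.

(0.441, -1.395, 0.427)

At (2, -2, -1/2): F = (-11.77811, 7.000, -13.000).
Jacobian J = [[4·p - 2·exp(p), 2, 0], [0, 4·q + r, q], [4·q, 4·p + 2·r, 2·q]].
At the point, J = [[-6.77811, 2.000, 0.000], [0.000, -8.500, -2.000], [-8.000, 7.000, -4.000]] (det J = -293.34939).
Solving J·Δ = −F gives Δ = (-1.559, 0.605, 0.927).
Then the next iterate is (p, q, r)₁ = (0.441, -1.395, 0.427).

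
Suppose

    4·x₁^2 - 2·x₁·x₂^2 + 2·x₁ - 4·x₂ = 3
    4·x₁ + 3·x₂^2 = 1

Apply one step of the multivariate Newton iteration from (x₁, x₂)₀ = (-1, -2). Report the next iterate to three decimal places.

At (-1, -2): F = (15.000, 7.000).
Jacobian J = [[8·x₁ - 2·x₂^2 + 2, -4·x₁·x₂ - 4], [4, 6·x₂]].
At the point, J = [[-14.000, -12.000], [4.000, -12.000]] (det J = 216.000).
Solving J·Δ = −F gives Δ = (0.444, 0.731).
Then the next iterate is (x₁, x₂)₁ = (-0.556, -1.269).

(-0.556, -1.269)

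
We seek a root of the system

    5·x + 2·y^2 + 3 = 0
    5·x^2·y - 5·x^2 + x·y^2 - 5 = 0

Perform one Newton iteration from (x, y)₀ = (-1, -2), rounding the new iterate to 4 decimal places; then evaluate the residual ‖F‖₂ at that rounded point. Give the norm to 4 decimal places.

8.9411

At (-1, -2): F = (6.0000, -24.0000).
Jacobian J = [[5, 4·y], [10·x·y - 10·x + y^2, 5·x^2 + 2·x·y]].
At the point, J = [[5.0000, -8.0000], [34.0000, 9.0000]] (det J = 317.0000).
Solving J·Δ = −F gives Δ = (0.4353, 1.0221).
Then the next iterate is (x, y)₁ = (-0.5647, -0.9779).
Re-evaluating at (-0.5647, -0.9779): F = (2.089077, -8.693640), so ‖F‖₂ = 8.9411.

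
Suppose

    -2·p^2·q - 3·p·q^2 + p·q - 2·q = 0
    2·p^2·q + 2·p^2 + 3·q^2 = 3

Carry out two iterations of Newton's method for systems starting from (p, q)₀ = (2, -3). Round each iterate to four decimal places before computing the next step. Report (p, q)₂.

(1.7644, -1.4388)

At (2, -3): F = (-30.0000, 8.0000).
Jacobian J = [[-4·p·q - 3·q^2 + q, -2·p^2 - 6·p·q + p - 2], [4·p·q + 4·p, 2·p^2 + 6·q]].
At the point, J = [[-6.0000, 28.0000], [-16.0000, -10.0000]] (det J = 508.0000).
Solving J·Δ = −F gives Δ = (-0.1496, 1.0394).
Then the next iterate is (p, q)₁ = (1.8504, -1.9606).
Round to (1.8504, -1.9606) and repeat: F = (-7.619132, 1.953706), J = [[1.019120, 14.769805], [-7.109977, -4.915640]].
Δ = (-0.0860, 0.5218), so (p, q)₂ = (1.7644, -1.4388).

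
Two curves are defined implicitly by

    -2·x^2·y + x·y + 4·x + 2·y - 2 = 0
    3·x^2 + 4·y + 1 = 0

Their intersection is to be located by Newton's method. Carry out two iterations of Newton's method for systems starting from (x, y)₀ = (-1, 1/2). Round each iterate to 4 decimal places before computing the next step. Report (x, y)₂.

At (-1, 1/2): F = (-6.5000, 6.0000).
Jacobian J = [[-4·x·y + y + 4, -2·x^2 + x + 2], [6·x, 4]].
At the point, J = [[6.5000, -1.0000], [-6.0000, 4.0000]] (det J = 20.0000).
Solving J·Δ = −F gives Δ = (1.0000, 0.0000).
Then the next iterate is (x, y)₁ = (0.0000, 0.5000).
Round to (0.0000, 0.5000) and repeat: F = (-1.0000, 3.0000), J = [[4.5000, 2.0000], [0.0000, 4.0000]].
Δ = (0.5556, -0.7500), so (x, y)₂ = (0.5556, -0.2500).

(0.5556, -0.2500)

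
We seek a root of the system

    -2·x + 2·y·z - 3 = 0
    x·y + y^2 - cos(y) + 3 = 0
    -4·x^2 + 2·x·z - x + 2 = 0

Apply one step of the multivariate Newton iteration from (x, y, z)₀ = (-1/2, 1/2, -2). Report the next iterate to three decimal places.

(8.026, -6.020, -7.026)

At (-1/2, 1/2, -2): F = (-4.000, 2.12242, 3.500).
Jacobian J = [[-2, 2·z, 2·y], [y, x + 2·y + sin(y), 0], [-8·x + 2·z - 1, 0, 2·x]].
At the point, J = [[-2.000, -4.000, 1.000], [0.500, 0.97943, 0.000], [-1.000, 0.000, -1.000]] (det J = 0.93828).
Solving J·Δ = −F gives Δ = (8.526, -6.520, -5.026).
Then the next iterate is (x, y, z)₁ = (8.026, -6.020, -7.026).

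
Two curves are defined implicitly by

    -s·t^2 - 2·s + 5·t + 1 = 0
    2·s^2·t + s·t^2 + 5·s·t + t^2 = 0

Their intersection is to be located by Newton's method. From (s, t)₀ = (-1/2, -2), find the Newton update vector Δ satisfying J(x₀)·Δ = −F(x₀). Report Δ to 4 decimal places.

(-0.2000, 1.6000)

At (-1/2, -2): F = (-6.0000, 6.0000).
Jacobian J = [[-t^2 - 2, -2·s·t + 5], [4·s·t + t^2 + 5·t, 2·s^2 + 2·s·t + 5·s + 2·t]].
At the point, J = [[-6.0000, 3.0000], [-2.0000, -4.0000]] (det J = 30.0000).
Solving J·Δ = −F gives Δ = (-0.2000, 1.6000).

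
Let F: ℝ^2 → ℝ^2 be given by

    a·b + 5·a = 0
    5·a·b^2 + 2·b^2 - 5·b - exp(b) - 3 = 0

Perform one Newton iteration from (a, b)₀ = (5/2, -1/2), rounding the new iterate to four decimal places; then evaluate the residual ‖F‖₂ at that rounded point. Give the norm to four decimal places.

At (5/2, -1/2): F = (11.2500, 2.518469).
Jacobian J = [[b + 5, a], [5·b^2, 10·a·b + 4·b - exp(b) - 5]].
At the point, J = [[4.5000, 2.5000], [1.2500, -20.106531]] (det J = -93.604388).
Solving J·Δ = −F gives Δ = (-2.4838, -0.0292).
Then the next iterate is (a, b)₁ = (0.0162, -0.5292).
Re-evaluating at (0.0162, -0.5292): F = (0.072427, -0.360286), so ‖F‖₂ = 0.3675.

0.3675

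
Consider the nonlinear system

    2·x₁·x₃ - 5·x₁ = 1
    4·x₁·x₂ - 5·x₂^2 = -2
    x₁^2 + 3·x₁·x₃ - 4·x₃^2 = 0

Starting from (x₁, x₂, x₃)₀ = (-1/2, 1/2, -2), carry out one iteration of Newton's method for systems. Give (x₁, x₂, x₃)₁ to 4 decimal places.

(-0.2236, 0.5432, -0.9873)

At (-1/2, 1/2, -2): F = (3.5000, -0.2500, -12.7500).
Jacobian J = [[2·x₃ - 5, 0, 2·x₁], [4·x₂, 4·x₁ - 10·x₂, 0], [2·x₁ + 3·x₃, 0, 3·x₁ - 8·x₃]].
At the point, J = [[-9.0000, 0.0000, -1.0000], [2.0000, -7.0000, 0.0000], [-7.0000, 0.0000, 14.5000]] (det J = 962.5000).
Solving J·Δ = −F gives Δ = (0.2764, 0.0432, 1.0127).
Then the next iterate is (x₁, x₂, x₃)₁ = (-0.2236, 0.5432, -0.9873).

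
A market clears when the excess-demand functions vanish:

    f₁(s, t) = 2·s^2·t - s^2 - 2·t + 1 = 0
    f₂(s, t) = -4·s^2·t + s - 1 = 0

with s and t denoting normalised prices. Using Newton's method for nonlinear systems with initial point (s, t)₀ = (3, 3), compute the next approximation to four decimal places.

At (3, 3): F = (40.0000, -106.0000).
Jacobian J = [[4·s·t - 2·s, 2·s^2 - 2], [-8·s·t + 1, -4·s^2]].
At the point, J = [[30.0000, 16.0000], [-71.0000, -36.0000]] (det J = 56.0000).
Solving J·Δ = −F gives Δ = (-4.5714, 6.0714).
Then the next iterate is (s, t)₁ = (-1.5714, 9.0714).

(-1.5714, 9.0714)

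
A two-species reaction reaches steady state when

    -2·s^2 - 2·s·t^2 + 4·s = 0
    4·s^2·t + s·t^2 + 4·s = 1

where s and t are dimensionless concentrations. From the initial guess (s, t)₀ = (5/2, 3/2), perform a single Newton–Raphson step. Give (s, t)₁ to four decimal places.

(0.8457, 1.7414)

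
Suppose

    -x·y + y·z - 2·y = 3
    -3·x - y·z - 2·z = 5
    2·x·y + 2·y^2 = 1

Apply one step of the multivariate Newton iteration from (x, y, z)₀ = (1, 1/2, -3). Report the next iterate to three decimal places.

(22.700, -5.050, -35.900)

At (1, 1/2, -3): F = (-6.000, -0.500, 0.500).
Jacobian J = [[-y, -x + z - 2, y], [-3, -z, -y - 2], [2·y, 2·x + 4·y, 0]].
At the point, J = [[-0.500, -6.000, 0.500], [-3.000, 3.000, -2.500], [1.000, 4.000, 0.000]] (det J = 2.500).
Solving J·Δ = −F gives Δ = (21.700, -5.550, -32.900).
Then the next iterate is (x, y, z)₁ = (22.700, -5.050, -35.900).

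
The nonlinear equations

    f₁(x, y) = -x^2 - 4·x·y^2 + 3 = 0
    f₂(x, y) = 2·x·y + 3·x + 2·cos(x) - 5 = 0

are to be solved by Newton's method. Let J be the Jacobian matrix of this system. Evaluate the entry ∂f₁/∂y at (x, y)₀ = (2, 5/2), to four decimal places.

-40.0000

∂f₁/∂y = -8·x·y.
At (2, 5/2) this is -40.0000.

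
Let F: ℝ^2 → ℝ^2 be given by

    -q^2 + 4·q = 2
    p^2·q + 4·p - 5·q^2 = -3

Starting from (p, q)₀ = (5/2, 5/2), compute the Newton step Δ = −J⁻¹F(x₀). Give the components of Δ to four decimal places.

(2.1477, 1.7500)

At (5/2, 5/2): F = (1.7500, -2.6250).
Jacobian J = [[0, -2·q + 4], [2·p·q + 4, p^2 - 10·q]].
At the point, J = [[0.0000, -1.0000], [16.5000, -18.7500]] (det J = 16.5000).
Solving J·Δ = −F gives Δ = (2.1477, 1.7500).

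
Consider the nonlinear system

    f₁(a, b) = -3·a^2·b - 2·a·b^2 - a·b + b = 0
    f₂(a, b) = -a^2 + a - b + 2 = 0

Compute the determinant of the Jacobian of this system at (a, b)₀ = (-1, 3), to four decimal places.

-30.0000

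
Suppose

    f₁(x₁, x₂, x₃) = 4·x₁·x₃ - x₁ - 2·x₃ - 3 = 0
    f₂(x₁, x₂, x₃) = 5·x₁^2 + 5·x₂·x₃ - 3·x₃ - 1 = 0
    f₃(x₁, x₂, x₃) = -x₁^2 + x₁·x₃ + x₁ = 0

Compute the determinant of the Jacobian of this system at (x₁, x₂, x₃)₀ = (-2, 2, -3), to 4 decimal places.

-690.0000

J = [[4·x₃ - 1, 0, 4·x₁ - 2], [10·x₁, 5·x₃, 5·x₂ - 3], [-2·x₁ + x₃ + 1, 0, x₁]].
At the point, J = [[-13.0000, 0.0000, -10.0000], [-20.0000, -15.0000, 7.0000], [2.0000, 0.0000, -2.0000]].
det J = -690.0000.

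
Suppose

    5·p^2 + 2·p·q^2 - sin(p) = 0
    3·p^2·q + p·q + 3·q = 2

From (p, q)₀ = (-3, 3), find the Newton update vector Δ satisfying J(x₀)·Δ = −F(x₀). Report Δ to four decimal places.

At (-3, 3): F = (-8.858880, 79.0000).
Jacobian J = [[10·p + 2·q^2 - cos(p), 4·p·q], [6·p·q + q, 3·p^2 + p + 3]].
At the point, J = [[-11.010008, -36.0000], [-51.0000, 27.0000]] (det J = -2133.270203).
Solving J·Δ = −F gives Δ = (1.2210, -0.6195).

(1.2210, -0.6195)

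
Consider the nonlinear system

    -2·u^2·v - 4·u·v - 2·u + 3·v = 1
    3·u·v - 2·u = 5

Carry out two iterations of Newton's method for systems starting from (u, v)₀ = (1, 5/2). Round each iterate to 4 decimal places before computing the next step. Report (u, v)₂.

At (1, 5/2): F = (-10.5000, 0.5000).
Jacobian J = [[-4·u·v - 4·v - 2, -2·u^2 - 4·u + 3], [3·v - 2, 3·u]].
At the point, J = [[-22.0000, -3.0000], [5.5000, 3.0000]] (det J = -49.5000).
Solving J·Δ = −F gives Δ = (-0.6061, 0.9444).
Then the next iterate is (u, v)₁ = (0.3939, 3.4444).
Round to (0.3939, 3.4444) and repeat: F = (2.049556, -1.717553), J = [[-21.204597, 1.114086], [8.3332, 1.1817]].
Δ = (0.1262, 0.5632), so (u, v)₂ = (0.5201, 4.0076).

(0.5201, 4.0076)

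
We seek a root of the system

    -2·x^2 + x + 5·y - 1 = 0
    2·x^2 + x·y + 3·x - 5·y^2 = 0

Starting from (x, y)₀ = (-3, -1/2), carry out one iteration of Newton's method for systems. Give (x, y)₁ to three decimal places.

(-1.704, 1.031)

At (-3, -1/2): F = (-24.500, 9.250).
Jacobian J = [[-4·x + 1, 5], [4·x + y + 3, x - 10·y]].
At the point, J = [[13.000, 5.000], [-9.500, 2.000]] (det J = 73.500).
Solving J·Δ = −F gives Δ = (1.296, 1.531).
Then the next iterate is (x, y)₁ = (-1.704, 1.031).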